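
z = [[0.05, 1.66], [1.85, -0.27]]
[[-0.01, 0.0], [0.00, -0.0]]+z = [[0.04, 1.66], [1.85, -0.27]]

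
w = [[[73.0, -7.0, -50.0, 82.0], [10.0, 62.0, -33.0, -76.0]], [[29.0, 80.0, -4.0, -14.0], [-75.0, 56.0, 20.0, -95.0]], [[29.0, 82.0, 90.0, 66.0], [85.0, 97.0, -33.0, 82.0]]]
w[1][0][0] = 29.0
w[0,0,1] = -7.0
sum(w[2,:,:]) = 498.0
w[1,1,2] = 20.0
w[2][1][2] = -33.0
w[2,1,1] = 97.0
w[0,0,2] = -50.0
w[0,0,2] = -50.0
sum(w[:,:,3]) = 45.0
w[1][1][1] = 56.0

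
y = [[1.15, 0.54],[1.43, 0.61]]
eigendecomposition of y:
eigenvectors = [[0.64, -0.41], [0.77, 0.91]]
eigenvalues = [1.8, -0.04]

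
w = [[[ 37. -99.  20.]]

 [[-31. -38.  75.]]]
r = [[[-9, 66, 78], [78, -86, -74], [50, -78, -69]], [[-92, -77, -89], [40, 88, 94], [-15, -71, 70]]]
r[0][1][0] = 78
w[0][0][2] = 20.0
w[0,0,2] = 20.0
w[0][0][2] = 20.0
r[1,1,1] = 88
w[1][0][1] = -38.0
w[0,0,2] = 20.0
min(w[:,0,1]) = -99.0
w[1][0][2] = 75.0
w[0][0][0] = 37.0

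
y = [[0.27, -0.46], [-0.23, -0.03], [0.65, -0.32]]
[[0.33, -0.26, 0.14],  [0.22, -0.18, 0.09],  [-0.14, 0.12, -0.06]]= y@[[-0.80, 0.64, -0.33],[-1.18, 0.94, -0.49]]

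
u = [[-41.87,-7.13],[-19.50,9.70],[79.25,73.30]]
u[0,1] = -7.13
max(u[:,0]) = 79.25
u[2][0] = 79.25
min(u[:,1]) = -7.13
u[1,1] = 9.7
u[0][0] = -41.87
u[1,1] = 9.7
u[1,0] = -19.5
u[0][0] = -41.87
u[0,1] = -7.13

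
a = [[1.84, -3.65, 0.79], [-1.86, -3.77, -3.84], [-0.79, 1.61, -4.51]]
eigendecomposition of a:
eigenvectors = [[(0.97+0j),-0.39-0.18j,-0.39+0.18j], [-0.19+0.00j,-0.76+0.00j,-0.76-0.00j], [-0.15+0.00j,0.06+0.47j,0.06-0.47j]]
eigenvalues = [(2.45+0j), (-4.44+1.94j), (-4.44-1.94j)]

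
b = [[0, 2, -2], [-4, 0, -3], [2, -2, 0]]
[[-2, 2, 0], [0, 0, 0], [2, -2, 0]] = b @[[0, 0, 0], [-1, 1, 0], [0, 0, 0]]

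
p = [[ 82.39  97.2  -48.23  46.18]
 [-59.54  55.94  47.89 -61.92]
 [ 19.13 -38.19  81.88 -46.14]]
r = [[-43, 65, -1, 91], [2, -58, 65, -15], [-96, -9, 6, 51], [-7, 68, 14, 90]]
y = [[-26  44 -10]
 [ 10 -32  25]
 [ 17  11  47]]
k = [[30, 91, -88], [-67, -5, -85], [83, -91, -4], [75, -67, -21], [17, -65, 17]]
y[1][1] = -32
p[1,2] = 47.89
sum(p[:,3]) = -61.88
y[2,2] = 47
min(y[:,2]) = -10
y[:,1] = [44, -32, 11]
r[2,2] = 6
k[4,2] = 17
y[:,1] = [44, -32, 11]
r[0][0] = -43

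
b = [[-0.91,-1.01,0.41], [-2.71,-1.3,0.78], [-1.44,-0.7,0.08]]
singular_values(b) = [3.73, 0.5, 0.28]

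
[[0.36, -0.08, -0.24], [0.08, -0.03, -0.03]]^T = [[0.36, 0.08], [-0.08, -0.03], [-0.24, -0.03]]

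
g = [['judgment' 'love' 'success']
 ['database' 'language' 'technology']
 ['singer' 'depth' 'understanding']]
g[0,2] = 'success'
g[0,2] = 'success'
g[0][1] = 'love'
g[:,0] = ['judgment', 'database', 'singer']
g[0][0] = 'judgment'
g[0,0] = 'judgment'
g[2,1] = 'depth'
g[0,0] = 'judgment'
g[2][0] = 'singer'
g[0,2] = 'success'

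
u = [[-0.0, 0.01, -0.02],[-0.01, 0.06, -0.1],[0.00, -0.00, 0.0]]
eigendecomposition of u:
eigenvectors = [[-0.99, -0.17, 0.67], [-0.17, -0.99, 0.67], [0.0, 0.0, 0.33]]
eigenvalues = [0.0, 0.06, 0.0]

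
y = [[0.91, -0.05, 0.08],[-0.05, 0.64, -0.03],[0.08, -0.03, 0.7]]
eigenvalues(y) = [0.95, 0.68, 0.63]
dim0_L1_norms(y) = [1.04, 0.72, 0.81]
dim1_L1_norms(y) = [1.04, 0.72, 0.81]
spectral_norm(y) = 0.95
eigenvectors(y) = [[0.93, -0.36, 0.08],[-0.18, -0.25, 0.95],[0.32, 0.9, 0.30]]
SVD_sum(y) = [[0.82, -0.16, 0.28], [-0.16, 0.03, -0.06], [0.28, -0.06, 0.1]] + [[0.09, 0.06, -0.22], [0.06, 0.04, -0.15], [-0.22, -0.15, 0.55]] + [[0.0, 0.05, 0.02], [0.05, 0.57, 0.18], [0.02, 0.18, 0.05]]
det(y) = 0.40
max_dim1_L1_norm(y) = 1.04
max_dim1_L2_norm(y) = 0.91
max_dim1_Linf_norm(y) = 0.91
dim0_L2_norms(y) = [0.91, 0.64, 0.71]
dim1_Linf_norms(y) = [0.91, 0.64, 0.7]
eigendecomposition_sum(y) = [[0.82, -0.16, 0.28], [-0.16, 0.03, -0.06], [0.28, -0.06, 0.1]] + [[0.09,  0.06,  -0.22], [0.06,  0.04,  -0.15], [-0.22,  -0.15,  0.55]] + [[0.00, 0.05, 0.02], [0.05, 0.57, 0.18], [0.02, 0.18, 0.05]]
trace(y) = 2.25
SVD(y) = [[-0.93,  -0.36,  0.08], [0.18,  -0.25,  0.95], [-0.32,  0.9,  0.30]] @ diag([0.9475747521487761, 0.6761758565891176, 0.6262493912621063]) @ [[-0.93, 0.18, -0.32], [-0.36, -0.25, 0.90], [0.08, 0.95, 0.30]]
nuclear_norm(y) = 2.25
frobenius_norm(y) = 1.32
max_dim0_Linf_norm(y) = 0.91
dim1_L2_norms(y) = [0.91, 0.64, 0.71]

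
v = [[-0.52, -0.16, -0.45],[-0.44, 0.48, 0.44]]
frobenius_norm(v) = 1.06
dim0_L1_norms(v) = [0.96, 0.64, 0.89]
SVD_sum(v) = [[0.08, -0.16, -0.18],  [-0.24, 0.48, 0.53]] + [[-0.6, 0.0, -0.27], [-0.2, 0.00, -0.09]]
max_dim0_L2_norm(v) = 0.68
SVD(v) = [[-0.32, 0.95],  [0.95, 0.32]] @ diag([0.7957999798538589, 0.6948398319502113]) @ [[-0.31,0.64,0.71], [-0.91,0.01,-0.41]]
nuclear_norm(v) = 1.49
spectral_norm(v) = 0.80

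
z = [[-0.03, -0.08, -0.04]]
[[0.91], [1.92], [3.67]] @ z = [[-0.03, -0.07, -0.04], [-0.06, -0.15, -0.08], [-0.11, -0.29, -0.15]]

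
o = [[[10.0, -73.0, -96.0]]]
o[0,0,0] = 10.0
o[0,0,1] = -73.0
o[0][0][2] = -96.0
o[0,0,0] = 10.0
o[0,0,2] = -96.0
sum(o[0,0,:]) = -159.0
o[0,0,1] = -73.0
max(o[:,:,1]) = -73.0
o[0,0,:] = [10.0, -73.0, -96.0]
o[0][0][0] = 10.0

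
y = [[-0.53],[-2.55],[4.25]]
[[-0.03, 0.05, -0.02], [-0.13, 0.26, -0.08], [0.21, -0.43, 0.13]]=y@ [[0.05, -0.1, 0.03]]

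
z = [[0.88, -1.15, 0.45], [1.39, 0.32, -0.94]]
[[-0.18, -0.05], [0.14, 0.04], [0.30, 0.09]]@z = [[-0.23, 0.19, -0.03], [0.18, -0.15, 0.03], [0.39, -0.32, 0.05]]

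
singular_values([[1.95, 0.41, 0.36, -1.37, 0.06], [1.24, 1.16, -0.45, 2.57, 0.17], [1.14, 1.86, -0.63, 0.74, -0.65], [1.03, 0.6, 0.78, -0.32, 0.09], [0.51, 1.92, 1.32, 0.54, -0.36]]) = [4.15, 2.91, 1.74, 1.18, 0.0]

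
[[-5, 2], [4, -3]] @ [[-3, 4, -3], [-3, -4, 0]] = [[9, -28, 15], [-3, 28, -12]]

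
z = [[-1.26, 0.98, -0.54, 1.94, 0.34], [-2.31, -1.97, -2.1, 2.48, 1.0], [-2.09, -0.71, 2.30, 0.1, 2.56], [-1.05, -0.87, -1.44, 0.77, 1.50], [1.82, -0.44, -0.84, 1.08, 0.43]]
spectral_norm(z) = 5.60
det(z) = -79.72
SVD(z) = [[-0.31, -0.1, 0.73, 0.59, 0.14],  [-0.77, -0.30, -0.03, -0.31, -0.46],  [-0.36, 0.86, -0.22, 0.26, -0.12],  [-0.42, -0.1, -0.28, -0.09, 0.85],  [-0.01, -0.38, -0.59, 0.69, -0.16]] @ diag([5.6033062835690375, 4.067377309220484, 2.155287966637914, 1.7704779174230145, 0.91670182815206]) @ [[0.6, 0.33, 0.28, -0.52, -0.43], [-0.39, 0.03, 0.77, -0.33, 0.38], [-0.54, 0.66, 0.03, 0.21, -0.47], [0.45, 0.44, 0.27, 0.61, 0.4], [-0.05, 0.51, -0.5, -0.46, 0.53]]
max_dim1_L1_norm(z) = 9.86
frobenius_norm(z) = 7.52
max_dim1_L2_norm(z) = 4.56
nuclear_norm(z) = 14.51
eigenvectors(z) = [[0.03-0.48j, (0.03+0.48j), (-0.36-0.07j), (-0.36+0.07j), (-0.18+0j)], [0.66+0.00j, 0.66-0.00j, -0.28-0.19j, (-0.28+0.19j), 0.58+0.00j], [(0.31-0.14j), 0.31+0.14j, (0.21+0.51j), (0.21-0.51j), -0.35+0.00j], [0.42+0.09j, 0.42-0.09j, (-0.36-0.08j), -0.36+0.08j, (-0.49+0j)], [(-0.15+0.13j), (-0.15-0.13j), (-0.55+0j), (-0.55-0j), 0.51+0.00j]]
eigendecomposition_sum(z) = [[(-0.86+0.95j), (0.44+0.63j), 0.16+0.30j, (0.69-0.41j), (-0.04-0.57j)], [(-1.38-1.1j), (-0.82+0.65j), -0.39+0.24j, 0.62+0.91j, (0.77-0.1j)], [-0.86-0.23j, (-0.25+0.47j), -0.13+0.19j, (0.47+0.29j), (0.34-0.21j)], [-0.73-0.88j, -0.61+0.31j, (-0.28+0.1j), 0.28+0.66j, 0.51+0.04j], [0.52-0.03j, (0.05-0.31j), (0.04-0.13j), -0.32-0.08j, -0.15+0.18j]] + [[-0.86-0.95j, (0.44-0.63j), (0.16-0.3j), (0.69+0.41j), (-0.04+0.57j)],  [(-1.38+1.1j), -0.82-0.65j, (-0.39-0.24j), 0.62-0.91j, 0.77+0.10j],  [(-0.86+0.23j), -0.25-0.47j, (-0.13-0.19j), (0.47-0.29j), 0.34+0.21j],  [(-0.73+0.88j), -0.61-0.31j, -0.28-0.10j, (0.28-0.66j), (0.51-0.04j)],  [(0.52+0.03j), (0.05+0.31j), (0.04+0.13j), -0.32+0.08j, -0.15-0.18j]] + [[(0.24+0.03j), (-0.02-0.2j), (-0.44+0.73j), 0.38+0.06j, 0.17+0.80j], [0.19+0.11j, 0.06-0.18j, -0.63+0.45j, 0.30+0.19j, (-0.15+0.74j)], [-0.16-0.32j, -0.24+0.18j, (1.27-0.05j), -0.23-0.53j, (0.87-0.87j)], [(0.24+0.03j), (-0.01-0.2j), (-0.46+0.71j), (0.38+0.08j), 0.14+0.80j], [0.36-0.03j, (-0.08-0.29j), -0.44+1.19j, (0.58-0.01j), 0.47+1.13j]] + [[0.24-0.03j, -0.02+0.20j, (-0.44-0.73j), 0.38-0.06j, (0.17-0.8j)], [(0.19-0.11j), 0.06+0.18j, -0.63-0.45j, (0.3-0.19j), (-0.15-0.74j)], [-0.16+0.32j, -0.24-0.18j, 1.27+0.05j, -0.23+0.53j, (0.87+0.87j)], [0.24-0.03j, -0.01+0.20j, (-0.46-0.71j), 0.38-0.08j, (0.14-0.8j)], [0.36+0.03j, -0.08+0.29j, (-0.44-1.19j), 0.58+0.01j, 0.47-1.13j]] + [[(-0.02-0j), (0.14+0j), 0.02+0.00j, (-0.2-0j), (0.08+0j)], [0.06+0.00j, (-0.44-0j), (-0.05-0j), (0.64+0j), -0.25-0.00j], [(-0.04-0j), 0.27+0.00j, (0.03+0j), (-0.39-0j), 0.15+0.00j], [(-0.05-0j), 0.37+0.00j, (0.04+0j), -0.54-0.00j, 0.21+0.00j], [(0.05+0j), (-0.39-0j), (-0.05-0j), 0.56+0.00j, -0.22-0.00j]]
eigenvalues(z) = [(-1.69+2.63j), (-1.69-2.63j), (2.42+1.01j), (2.42-1.01j), (-1.18+0j)]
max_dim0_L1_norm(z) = 8.53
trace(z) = 0.27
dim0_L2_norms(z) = [3.96, 2.51, 3.57, 3.42, 3.18]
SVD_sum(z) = [[-1.04, -0.57, -0.49, 0.89, 0.75], [-2.6, -1.43, -1.23, 2.24, 1.88], [-1.19, -0.66, -0.57, 1.03, 0.86], [-1.42, -0.78, -0.67, 1.22, 1.03], [-0.02, -0.01, -0.01, 0.02, 0.02]] + [[0.16, -0.01, -0.31, 0.13, -0.15], [0.47, -0.04, -0.94, 0.40, -0.47], [-1.36, 0.12, 2.7, -1.15, 1.35], [0.16, -0.01, -0.31, 0.13, -0.16], [0.61, -0.05, -1.2, 0.51, -0.6]] + [[-0.84, 1.04, 0.04, 0.34, -0.74], [0.04, -0.05, -0.0, -0.01, 0.03], [0.26, -0.32, -0.01, -0.1, 0.23], [0.32, -0.4, -0.02, -0.13, 0.28], [0.68, -0.84, -0.03, -0.27, 0.6]] + [[0.47, 0.46, 0.28, 0.64, 0.42],[-0.24, -0.24, -0.15, -0.33, -0.22],[0.2, 0.2, 0.12, 0.28, 0.18],[-0.07, -0.07, -0.04, -0.1, -0.07],[0.55, 0.54, 0.33, 0.75, 0.49]] + [[-0.01,0.06,-0.06,-0.06,0.07], [0.02,-0.22,0.21,0.19,-0.23], [0.01,-0.06,0.05,0.05,-0.06], [-0.04,0.39,-0.39,-0.36,0.41], [0.01,-0.08,0.08,0.07,-0.08]]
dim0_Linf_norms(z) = [2.31, 1.97, 2.3, 2.48, 2.56]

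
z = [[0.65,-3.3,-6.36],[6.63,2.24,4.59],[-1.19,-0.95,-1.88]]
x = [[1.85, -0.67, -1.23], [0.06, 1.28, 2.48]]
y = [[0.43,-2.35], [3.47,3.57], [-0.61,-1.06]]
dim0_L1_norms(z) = [8.47, 6.49, 12.83]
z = y @ x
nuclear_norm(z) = 15.25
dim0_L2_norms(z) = [6.77, 4.1, 8.07]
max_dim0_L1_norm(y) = 6.98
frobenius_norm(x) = 3.63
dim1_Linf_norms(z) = [6.36, 6.63, 1.88]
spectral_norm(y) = 5.34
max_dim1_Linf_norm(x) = 2.48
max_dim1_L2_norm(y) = 4.98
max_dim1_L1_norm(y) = 7.04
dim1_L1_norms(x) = [3.75, 3.82]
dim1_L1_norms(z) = [10.31, 13.46, 4.02]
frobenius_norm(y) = 5.66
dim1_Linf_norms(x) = [1.85, 2.48]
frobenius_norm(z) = 11.30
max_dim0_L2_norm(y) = 4.4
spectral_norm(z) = 10.01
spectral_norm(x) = 3.25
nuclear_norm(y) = 7.21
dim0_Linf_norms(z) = [6.63, 3.3, 6.36]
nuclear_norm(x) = 4.87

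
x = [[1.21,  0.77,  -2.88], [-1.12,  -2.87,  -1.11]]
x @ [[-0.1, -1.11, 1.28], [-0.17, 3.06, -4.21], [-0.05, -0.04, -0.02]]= [[-0.11, 1.13, -1.64], [0.66, -7.49, 10.67]]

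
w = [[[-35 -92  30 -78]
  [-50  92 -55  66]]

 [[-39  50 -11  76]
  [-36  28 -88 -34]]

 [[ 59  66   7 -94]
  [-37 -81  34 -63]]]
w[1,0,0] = -39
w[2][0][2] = 7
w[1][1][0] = -36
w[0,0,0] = -35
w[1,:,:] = [[-39, 50, -11, 76], [-36, 28, -88, -34]]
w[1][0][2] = -11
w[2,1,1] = -81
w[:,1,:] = [[-50, 92, -55, 66], [-36, 28, -88, -34], [-37, -81, 34, -63]]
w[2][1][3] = -63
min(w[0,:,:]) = -92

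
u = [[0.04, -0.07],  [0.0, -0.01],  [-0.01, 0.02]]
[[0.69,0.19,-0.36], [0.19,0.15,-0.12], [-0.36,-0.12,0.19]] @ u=[[0.03,-0.06], [0.01,-0.02], [-0.02,0.03]]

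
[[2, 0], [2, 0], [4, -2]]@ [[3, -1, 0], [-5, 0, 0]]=[[6, -2, 0], [6, -2, 0], [22, -4, 0]]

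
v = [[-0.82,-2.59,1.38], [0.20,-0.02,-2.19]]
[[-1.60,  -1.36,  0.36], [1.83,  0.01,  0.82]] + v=[[-2.42, -3.95, 1.74], [2.03, -0.01, -1.37]]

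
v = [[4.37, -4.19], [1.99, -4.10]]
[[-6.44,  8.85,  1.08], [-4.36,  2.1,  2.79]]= v @ [[-0.85, 2.87, -0.76], [0.65, 0.88, -1.05]]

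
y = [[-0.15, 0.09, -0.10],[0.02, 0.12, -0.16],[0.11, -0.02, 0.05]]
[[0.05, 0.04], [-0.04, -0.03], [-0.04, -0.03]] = y @ [[-0.45, -0.36], [0.10, 0.08], [0.26, 0.21]]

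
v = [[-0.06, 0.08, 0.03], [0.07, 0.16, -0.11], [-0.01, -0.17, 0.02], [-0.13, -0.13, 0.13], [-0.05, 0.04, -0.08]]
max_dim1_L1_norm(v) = 0.39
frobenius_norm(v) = 0.38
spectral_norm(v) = 0.34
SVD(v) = [[0.08, 0.67, 0.05], [0.61, -0.03, -0.08], [-0.44, -0.54, -0.32], [-0.63, 0.48, -0.09], [0.16, 0.17, -0.94]] @ diag([0.337270242772323, 0.1503337548977001, 0.08802582279454411]) @ [[0.34,0.79,-0.50], [-0.72,0.57,0.41], [0.61,0.22,0.77]]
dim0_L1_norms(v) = [0.32, 0.58, 0.37]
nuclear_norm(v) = 0.58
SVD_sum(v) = [[0.01, 0.02, -0.01], [0.07, 0.16, -0.1], [-0.05, -0.12, 0.07], [-0.07, -0.17, 0.11], [0.02, 0.04, -0.03]] + [[-0.07,  0.06,  0.04], [0.00,  -0.0,  -0.0], [0.06,  -0.05,  -0.03], [-0.05,  0.04,  0.03], [-0.02,  0.01,  0.01]] + [[0.0,0.00,0.0], [-0.00,-0.00,-0.01], [-0.02,-0.01,-0.02], [-0.0,-0.00,-0.01], [-0.05,-0.02,-0.06]]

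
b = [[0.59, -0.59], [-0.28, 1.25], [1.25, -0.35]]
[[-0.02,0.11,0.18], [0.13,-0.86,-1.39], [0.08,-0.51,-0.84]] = b @ [[0.10, -0.64, -1.05], [0.13, -0.83, -1.35]]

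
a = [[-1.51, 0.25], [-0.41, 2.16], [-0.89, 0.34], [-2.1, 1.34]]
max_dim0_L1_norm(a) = 4.91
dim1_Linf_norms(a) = [1.51, 2.16, 0.89, 2.1]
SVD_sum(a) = [[-0.97, 0.86], [-1.30, 1.16], [-0.66, 0.59], [-1.84, 1.64]] + [[-0.54,  -0.61], [0.89,  1.0], [-0.23,  -0.25], [-0.26,  -0.3]]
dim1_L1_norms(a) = [1.76, 2.57, 1.23, 3.44]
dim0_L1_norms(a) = [4.91, 4.09]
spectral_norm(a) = 3.40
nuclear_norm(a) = 5.05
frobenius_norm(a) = 3.78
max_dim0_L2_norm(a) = 2.77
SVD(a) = [[-0.38, 0.49], [-0.51, -0.81], [-0.26, 0.2], [-0.72, 0.24]] @ diag([3.3990551048106705, 1.6540932242351156]) @ [[0.75,-0.67],[-0.67,-0.75]]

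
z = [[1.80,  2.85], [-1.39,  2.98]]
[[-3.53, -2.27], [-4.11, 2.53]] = z@[[0.13, -1.50], [-1.32, 0.15]]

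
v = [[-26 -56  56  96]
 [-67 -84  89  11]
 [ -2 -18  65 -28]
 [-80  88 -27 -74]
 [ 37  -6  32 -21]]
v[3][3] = -74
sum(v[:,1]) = -76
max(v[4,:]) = 37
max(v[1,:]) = 89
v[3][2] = -27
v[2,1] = -18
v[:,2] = [56, 89, 65, -27, 32]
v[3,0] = -80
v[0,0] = -26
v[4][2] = 32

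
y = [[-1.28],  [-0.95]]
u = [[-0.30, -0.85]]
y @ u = [[0.38, 1.09], [0.28, 0.81]]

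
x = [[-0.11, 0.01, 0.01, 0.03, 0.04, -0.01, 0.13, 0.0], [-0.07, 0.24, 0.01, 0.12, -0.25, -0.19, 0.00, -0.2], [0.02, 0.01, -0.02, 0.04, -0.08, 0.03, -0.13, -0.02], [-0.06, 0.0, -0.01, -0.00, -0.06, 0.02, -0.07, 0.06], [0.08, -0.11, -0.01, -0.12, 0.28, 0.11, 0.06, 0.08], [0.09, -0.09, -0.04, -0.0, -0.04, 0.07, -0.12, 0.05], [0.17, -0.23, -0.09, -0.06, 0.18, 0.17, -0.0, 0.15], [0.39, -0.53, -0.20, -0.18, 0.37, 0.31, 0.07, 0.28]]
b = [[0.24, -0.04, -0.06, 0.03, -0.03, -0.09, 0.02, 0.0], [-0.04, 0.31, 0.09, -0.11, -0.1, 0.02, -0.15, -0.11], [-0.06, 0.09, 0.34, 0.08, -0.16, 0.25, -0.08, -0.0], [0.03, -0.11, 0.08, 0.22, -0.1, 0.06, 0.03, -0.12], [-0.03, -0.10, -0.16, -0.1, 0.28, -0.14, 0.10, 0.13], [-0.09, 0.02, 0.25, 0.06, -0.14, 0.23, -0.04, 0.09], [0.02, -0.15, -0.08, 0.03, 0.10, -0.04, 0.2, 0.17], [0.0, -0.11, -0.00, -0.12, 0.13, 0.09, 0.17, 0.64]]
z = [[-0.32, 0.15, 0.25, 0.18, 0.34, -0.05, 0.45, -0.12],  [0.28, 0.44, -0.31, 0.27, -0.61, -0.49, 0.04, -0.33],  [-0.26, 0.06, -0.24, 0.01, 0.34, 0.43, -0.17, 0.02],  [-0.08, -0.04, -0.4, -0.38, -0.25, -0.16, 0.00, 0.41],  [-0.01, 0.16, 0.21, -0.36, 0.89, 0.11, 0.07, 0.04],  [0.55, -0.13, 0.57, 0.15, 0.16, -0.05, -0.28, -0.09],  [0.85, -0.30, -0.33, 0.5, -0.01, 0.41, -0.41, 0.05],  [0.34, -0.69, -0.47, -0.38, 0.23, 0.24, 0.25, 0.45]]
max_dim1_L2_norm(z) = 1.23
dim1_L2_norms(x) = [0.18, 0.46, 0.16, 0.13, 0.37, 0.2, 0.42, 0.91]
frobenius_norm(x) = 1.21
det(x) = 0.00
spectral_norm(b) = 0.88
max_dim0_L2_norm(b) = 0.7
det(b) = -0.00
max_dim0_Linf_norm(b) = 0.64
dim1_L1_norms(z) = [1.86, 2.77, 1.53, 1.72, 1.85, 1.98, 2.86, 3.05]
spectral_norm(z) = 1.52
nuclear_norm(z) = 6.37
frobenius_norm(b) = 1.22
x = b @ z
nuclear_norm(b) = 2.46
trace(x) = 0.74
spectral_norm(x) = 1.14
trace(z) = 0.38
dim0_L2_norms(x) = [0.47, 0.64, 0.22, 0.26, 0.57, 0.42, 0.25, 0.39]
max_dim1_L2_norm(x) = 0.91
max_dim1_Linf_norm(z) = 0.89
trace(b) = 2.46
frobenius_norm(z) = 2.72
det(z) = -0.00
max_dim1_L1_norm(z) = 3.05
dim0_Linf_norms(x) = [0.39, 0.53, 0.2, 0.18, 0.37, 0.31, 0.13, 0.28]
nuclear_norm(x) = 1.90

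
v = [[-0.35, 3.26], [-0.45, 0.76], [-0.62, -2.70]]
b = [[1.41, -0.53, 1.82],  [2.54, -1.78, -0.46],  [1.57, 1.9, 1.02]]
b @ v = [[-1.38, -0.72], [0.20, 8.17], [-2.04, 3.81]]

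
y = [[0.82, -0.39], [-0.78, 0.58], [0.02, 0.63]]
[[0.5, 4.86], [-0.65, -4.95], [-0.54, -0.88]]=y@[[0.19, 5.18],  [-0.87, -1.56]]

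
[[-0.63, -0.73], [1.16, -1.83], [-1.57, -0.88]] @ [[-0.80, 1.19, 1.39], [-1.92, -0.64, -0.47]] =[[1.91, -0.28, -0.53], [2.59, 2.55, 2.47], [2.95, -1.31, -1.77]]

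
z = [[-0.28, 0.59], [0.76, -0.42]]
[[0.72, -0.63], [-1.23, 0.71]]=z @ [[-1.28, 0.47], [0.61, -0.84]]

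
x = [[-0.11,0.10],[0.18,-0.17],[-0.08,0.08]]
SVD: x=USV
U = [[-0.48,-0.64], [0.80,-0.03], [-0.36,0.77]]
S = [0.31, 0.0]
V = [[0.73,-0.69], [0.69,0.73]]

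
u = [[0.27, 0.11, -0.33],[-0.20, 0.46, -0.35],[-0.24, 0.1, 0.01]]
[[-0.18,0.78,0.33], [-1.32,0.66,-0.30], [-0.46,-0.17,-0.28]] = u@[[1.48, 1.17, 0.82], [-1.20, 1.17, -0.74], [1.36, -1.01, -0.59]]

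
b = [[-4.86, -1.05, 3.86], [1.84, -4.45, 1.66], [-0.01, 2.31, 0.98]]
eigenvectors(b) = [[(0.75+0j), 0.75-0.00j, 0.42+0.00j], [(-0.03-0.63j), (-0.03+0.63j), 0.34+0.00j], [(-0.06+0.22j), -0.06-0.22j, 0.84+0.00j]]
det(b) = 57.98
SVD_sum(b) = [[-4.48,-1.68,4.02], [-0.68,-0.25,0.61], [-0.01,-0.0,0.01]] + [[-0.33, 0.66, -0.09], [2.19, -4.42, 0.59], [-0.86, 1.73, -0.23]] + [[-0.05, -0.04, -0.07], [0.33, 0.22, 0.46], [0.86, 0.59, 1.20]]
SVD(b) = [[-0.99, 0.14, -0.06], [-0.15, -0.92, 0.36], [-0.00, 0.36, 0.93]] @ diag([6.320462416154107, 5.386442069690066, 1.702937660590193]) @ [[0.72, 0.27, -0.64], [-0.44, 0.89, -0.12], [0.54, 0.37, 0.76]]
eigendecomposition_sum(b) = [[(-2.47+0.94j), (-0.67-2.82j), (1.52+0.67j)], [0.89+2.03j, (-2.34+0.67j), (0.5-1.3j)], [(-0.08-0.79j), (0.87+0.03j), (-0.32+0.39j)]] + [[-2.47-0.94j, -0.67+2.82j, (1.52-0.67j)],[(0.89-2.03j), (-2.34-0.67j), 0.50+1.30j],[-0.08+0.79j, (0.87-0.03j), (-0.32-0.39j)]] + [[0.08-0.00j, 0.28+0.00j, (0.82+0j)],[0.06-0.00j, 0.23+0.00j, 0.66+0.00j],[0.15-0.00j, (0.56+0j), 1.61+0.00j]]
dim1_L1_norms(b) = [9.77, 7.95, 3.3]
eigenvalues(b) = [(-5.12+2.01j), (-5.12-2.01j), (1.92+0j)]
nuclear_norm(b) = 13.41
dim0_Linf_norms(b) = [4.86, 4.45, 3.86]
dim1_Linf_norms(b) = [4.86, 4.45, 2.31]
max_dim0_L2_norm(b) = 5.2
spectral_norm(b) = 6.32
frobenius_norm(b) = 8.48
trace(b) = -8.33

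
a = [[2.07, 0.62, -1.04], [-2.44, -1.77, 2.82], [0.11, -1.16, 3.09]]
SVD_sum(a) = [[0.99, 0.84, -1.59], [-1.97, -1.67, 3.17], [-1.36, -1.15, 2.18]] + [[1.05, -0.06, 0.62], [-0.49, 0.03, -0.29], [1.48, -0.08, 0.88]] + [[0.03, -0.16, -0.07],[0.02, -0.13, -0.05],[-0.01, 0.07, 0.03]]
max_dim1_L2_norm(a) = 4.13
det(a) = -2.83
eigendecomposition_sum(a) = [[0.08+0.00j, 0.09-0.00j, -0.04+0.00j], [-0.77-0.00j, (-0.83+0j), 0.41-0.00j], [(-0.24-0j), (-0.26+0j), 0.13-0.00j]] + [[0.99+0.81j, (0.27-0.25j), -0.50+1.06j], [-0.84-1.57j, (-0.47+0.17j), (1.2-1.09j)], [0.18-1.63j, (-0.45-0.11j), (1.48-0.21j)]] + [[0.99-0.81j, (0.27+0.25j), -0.50-1.06j],[-0.84+1.57j, (-0.47-0.17j), 1.20+1.09j],[0.18+1.63j, (-0.45+0.11j), 1.48+0.21j]]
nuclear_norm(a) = 7.80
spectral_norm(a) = 5.37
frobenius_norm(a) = 5.80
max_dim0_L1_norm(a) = 6.95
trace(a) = 3.39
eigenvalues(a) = [(-0.61+0j), (2+0.78j), (2-0.78j)]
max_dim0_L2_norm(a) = 4.31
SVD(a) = [[-0.38, -0.56, -0.74], [0.76, 0.26, -0.59], [0.52, -0.79, 0.32]] @ diag([5.3710488075384335, 2.1884923458279815, 0.24069889757183524]) @ [[-0.48, -0.41, 0.78], [-0.86, 0.05, -0.51], [-0.17, 0.91, 0.37]]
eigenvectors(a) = [[(-0.1+0j), (-0.43+0.18j), (-0.43-0.18j)],[0.95+0.00j, (0.65+0j), 0.65-0.00j],[0.30+0.00j, 0.49+0.34j, 0.49-0.34j]]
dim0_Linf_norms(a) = [2.44, 1.77, 3.09]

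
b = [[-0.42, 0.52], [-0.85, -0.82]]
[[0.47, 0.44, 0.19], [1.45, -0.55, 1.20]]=b @[[-1.45, -0.10, -0.99], [-0.27, 0.77, -0.44]]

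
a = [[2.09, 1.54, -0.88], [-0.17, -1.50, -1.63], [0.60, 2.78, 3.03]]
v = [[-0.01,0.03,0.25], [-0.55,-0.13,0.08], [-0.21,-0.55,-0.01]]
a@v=[[-0.68, 0.35, 0.65], [1.17, 1.09, -0.15], [-2.17, -2.01, 0.34]]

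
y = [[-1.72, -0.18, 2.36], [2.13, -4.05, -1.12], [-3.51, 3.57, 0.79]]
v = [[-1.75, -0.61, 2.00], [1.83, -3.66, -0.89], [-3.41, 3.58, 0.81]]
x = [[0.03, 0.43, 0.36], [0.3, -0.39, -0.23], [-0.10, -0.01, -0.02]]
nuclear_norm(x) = 1.02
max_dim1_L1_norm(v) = 7.8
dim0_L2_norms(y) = [4.45, 5.4, 2.73]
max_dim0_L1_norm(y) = 7.8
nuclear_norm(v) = 9.91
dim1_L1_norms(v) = [4.36, 6.38, 7.8]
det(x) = -0.00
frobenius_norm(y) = 7.51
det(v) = -13.19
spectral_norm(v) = 6.54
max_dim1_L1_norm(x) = 0.92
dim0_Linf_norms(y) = [3.51, 4.05, 2.36]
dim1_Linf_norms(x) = [0.43, 0.39, 0.1]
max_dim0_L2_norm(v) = 5.16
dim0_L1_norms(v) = [6.99, 7.85, 3.7]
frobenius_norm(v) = 7.08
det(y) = -17.38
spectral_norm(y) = 6.99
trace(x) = -0.38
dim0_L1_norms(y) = [7.36, 7.8, 4.27]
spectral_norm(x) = 0.74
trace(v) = -4.60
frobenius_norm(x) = 0.79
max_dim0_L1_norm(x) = 0.83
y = x + v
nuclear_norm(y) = 10.53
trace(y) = -4.98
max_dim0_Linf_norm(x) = 0.43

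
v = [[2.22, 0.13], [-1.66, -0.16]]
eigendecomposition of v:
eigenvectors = [[0.81, -0.06], [-0.59, 1.0]]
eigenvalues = [2.13, -0.07]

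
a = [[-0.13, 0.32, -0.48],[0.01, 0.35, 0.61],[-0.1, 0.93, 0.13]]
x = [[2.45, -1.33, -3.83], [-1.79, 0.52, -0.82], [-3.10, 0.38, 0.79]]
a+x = [[2.32, -1.01, -4.31], [-1.78, 0.87, -0.21], [-3.20, 1.31, 0.92]]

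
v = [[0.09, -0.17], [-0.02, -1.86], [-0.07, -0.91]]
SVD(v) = [[-0.08,  0.86],[-0.90,  0.16],[-0.44,  -0.48]] @ diag([2.0780524769073243, 0.1081568454575897]) @ [[0.02, 1.0], [1.00, -0.02]]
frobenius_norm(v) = 2.08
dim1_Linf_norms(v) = [0.17, 1.86, 0.91]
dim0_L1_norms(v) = [0.18, 2.94]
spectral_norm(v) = 2.08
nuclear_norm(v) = 2.19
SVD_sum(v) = [[-0.00,  -0.17], [-0.04,  -1.86], [-0.02,  -0.91]] + [[0.09,-0.0], [0.02,-0.00], [-0.05,0.00]]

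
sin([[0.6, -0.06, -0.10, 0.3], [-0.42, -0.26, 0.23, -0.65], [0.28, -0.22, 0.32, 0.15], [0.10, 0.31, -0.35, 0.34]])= [[0.57, -0.08, -0.07, 0.28], [-0.43, -0.25, 0.21, -0.66], [0.24, -0.23, 0.35, 0.12], [0.13, 0.31, -0.35, 0.37]]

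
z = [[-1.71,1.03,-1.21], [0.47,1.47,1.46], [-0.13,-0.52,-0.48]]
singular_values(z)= [2.52, 2.03, 0.0]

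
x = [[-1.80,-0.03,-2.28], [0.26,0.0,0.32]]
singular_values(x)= [2.93, 0.01]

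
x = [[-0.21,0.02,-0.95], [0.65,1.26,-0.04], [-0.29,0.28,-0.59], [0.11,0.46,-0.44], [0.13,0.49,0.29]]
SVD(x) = [[0.05, 0.76, 0.27], [0.88, -0.15, 0.25], [0.15, 0.50, -0.71], [0.33, 0.29, 0.12], [0.29, -0.26, -0.59]] @ diag([1.585451759365177, 1.2786494823517027, 0.28124405772849426]) @ [[0.38, 0.91, -0.15], [-0.32, -0.02, -0.95], [0.87, -0.40, -0.28]]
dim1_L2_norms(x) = [0.97, 1.42, 0.71, 0.65, 0.58]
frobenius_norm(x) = 2.06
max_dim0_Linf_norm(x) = 1.26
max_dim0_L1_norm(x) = 2.51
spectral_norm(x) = 1.59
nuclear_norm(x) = 3.15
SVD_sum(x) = [[0.03, 0.07, -0.01],[0.53, 1.28, -0.21],[0.09, 0.21, -0.03],[0.20, 0.48, -0.08],[0.17, 0.42, -0.07]] + [[-0.31,-0.02,-0.92], [0.06,0.0,0.19], [-0.2,-0.01,-0.61], [-0.12,-0.01,-0.35], [0.10,0.01,0.31]] + [[0.07, -0.03, -0.02], [0.06, -0.03, -0.02], [-0.17, 0.08, 0.06], [0.03, -0.01, -0.01], [-0.14, 0.07, 0.05]]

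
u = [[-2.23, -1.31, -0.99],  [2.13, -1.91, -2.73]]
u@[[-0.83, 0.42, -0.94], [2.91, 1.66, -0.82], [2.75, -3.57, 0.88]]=[[-4.68, 0.42, 2.3],[-14.83, 7.47, -2.84]]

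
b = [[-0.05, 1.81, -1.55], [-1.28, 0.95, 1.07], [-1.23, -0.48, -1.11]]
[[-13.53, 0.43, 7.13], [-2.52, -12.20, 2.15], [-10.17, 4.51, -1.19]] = b@[[4.46, 2.4, 0.26], [-2.73, -3.98, 3.37], [5.40, -5.0, -0.67]]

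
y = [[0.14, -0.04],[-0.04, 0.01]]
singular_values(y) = [0.15, 0.0]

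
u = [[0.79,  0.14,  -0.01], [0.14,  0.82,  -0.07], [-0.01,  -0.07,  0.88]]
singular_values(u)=[0.98, 0.85, 0.66]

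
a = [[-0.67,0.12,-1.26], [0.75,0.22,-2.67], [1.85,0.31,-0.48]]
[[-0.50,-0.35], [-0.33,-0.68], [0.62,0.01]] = a@[[0.34,0.03], [0.36,0.31], [0.25,0.29]]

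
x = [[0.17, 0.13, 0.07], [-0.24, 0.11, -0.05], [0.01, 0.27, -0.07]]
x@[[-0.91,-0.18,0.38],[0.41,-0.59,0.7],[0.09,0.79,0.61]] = [[-0.10, -0.05, 0.2], [0.26, -0.06, -0.04], [0.10, -0.22, 0.15]]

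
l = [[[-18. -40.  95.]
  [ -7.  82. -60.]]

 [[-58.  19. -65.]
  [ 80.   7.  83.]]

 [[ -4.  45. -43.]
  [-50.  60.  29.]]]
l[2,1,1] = 60.0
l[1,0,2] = -65.0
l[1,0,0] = -58.0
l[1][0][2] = -65.0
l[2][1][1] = 60.0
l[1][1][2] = 83.0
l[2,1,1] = 60.0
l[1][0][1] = 19.0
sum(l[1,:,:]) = 66.0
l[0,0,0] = -18.0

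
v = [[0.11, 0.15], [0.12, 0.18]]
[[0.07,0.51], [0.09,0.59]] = v @ [[-0.97,2.27], [1.15,1.74]]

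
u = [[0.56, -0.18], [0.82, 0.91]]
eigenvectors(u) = [[(0.19-0.38j),0.19+0.38j], [-0.91+0.00j,(-0.91-0j)]]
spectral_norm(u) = 1.25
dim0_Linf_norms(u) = [0.82, 0.91]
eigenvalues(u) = [(0.74+0.34j), (0.74-0.34j)]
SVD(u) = [[-0.23, -0.97], [-0.97, 0.23]] @ diag([1.2536719296061594, 0.5242200806126839]) @ [[-0.74, -0.67],[-0.67, 0.74]]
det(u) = 0.66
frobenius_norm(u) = 1.36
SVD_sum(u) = [[0.22, 0.2], [0.9, 0.82]] + [[0.34, -0.38], [-0.08, 0.09]]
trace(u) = 1.47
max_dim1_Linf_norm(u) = 0.91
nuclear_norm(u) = 1.78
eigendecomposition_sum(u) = [[0.28+0.36j, (-0.09+0.19j)], [(0.41-0.88j), (0.46-0.02j)]] + [[0.28-0.36j, (-0.09-0.19j)], [(0.41+0.88j), 0.46+0.02j]]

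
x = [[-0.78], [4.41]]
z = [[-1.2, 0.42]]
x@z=[[0.94, -0.33], [-5.29, 1.85]]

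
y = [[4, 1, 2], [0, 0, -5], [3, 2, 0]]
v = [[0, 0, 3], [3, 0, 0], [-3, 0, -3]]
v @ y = [[9, 6, 0], [12, 3, 6], [-21, -9, -6]]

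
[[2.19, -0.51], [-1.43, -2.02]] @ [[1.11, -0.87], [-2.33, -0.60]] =[[3.62,-1.60], [3.12,2.46]]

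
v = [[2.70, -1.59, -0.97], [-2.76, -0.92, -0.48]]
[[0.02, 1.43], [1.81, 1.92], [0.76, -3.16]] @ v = [[-3.89, -1.35, -0.71], [-0.41, -4.64, -2.68], [10.77, 1.7, 0.78]]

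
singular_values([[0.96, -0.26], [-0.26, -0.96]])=[0.99, 0.99]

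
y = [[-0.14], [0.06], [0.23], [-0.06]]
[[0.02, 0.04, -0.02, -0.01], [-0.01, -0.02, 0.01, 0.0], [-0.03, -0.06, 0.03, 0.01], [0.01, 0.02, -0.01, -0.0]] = y @ [[-0.15,-0.27,0.14,0.04]]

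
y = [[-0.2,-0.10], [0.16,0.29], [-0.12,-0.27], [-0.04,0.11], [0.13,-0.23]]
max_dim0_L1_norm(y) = 1.0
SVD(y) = [[0.33, 0.55], [-0.65, -0.15], [0.58, 0.04], [-0.17, 0.29], [0.32, -0.77]] @ diag([0.5080072844835265, 0.2691256192035113]) @ [[-0.37, -0.93], [-0.93, 0.37]]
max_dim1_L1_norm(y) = 0.45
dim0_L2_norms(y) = [0.31, 0.48]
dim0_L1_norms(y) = [0.65, 1.0]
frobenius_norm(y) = 0.57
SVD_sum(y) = [[-0.06, -0.16], [0.12, 0.3], [-0.11, -0.27], [0.03, 0.08], [-0.06, -0.15]] + [[-0.14, 0.06],[0.04, -0.01],[-0.01, 0.0],[-0.07, 0.03],[0.19, -0.08]]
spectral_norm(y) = 0.51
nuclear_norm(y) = 0.78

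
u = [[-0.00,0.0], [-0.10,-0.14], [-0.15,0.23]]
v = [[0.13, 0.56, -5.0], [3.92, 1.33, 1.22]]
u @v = [[0.00, 0.00, 0.00], [-0.56, -0.24, 0.33], [0.88, 0.22, 1.03]]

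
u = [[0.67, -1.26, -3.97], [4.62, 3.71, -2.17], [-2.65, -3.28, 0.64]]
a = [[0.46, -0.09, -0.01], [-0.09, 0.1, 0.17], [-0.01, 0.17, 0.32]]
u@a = [[0.46, -0.86, -1.49], [1.81, -0.41, -0.11], [-0.93, 0.02, -0.33]]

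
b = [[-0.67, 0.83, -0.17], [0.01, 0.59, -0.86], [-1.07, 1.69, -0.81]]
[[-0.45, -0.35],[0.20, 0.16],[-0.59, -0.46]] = b@[[0.04, 0.03], [-0.65, -0.51], [-0.68, -0.53]]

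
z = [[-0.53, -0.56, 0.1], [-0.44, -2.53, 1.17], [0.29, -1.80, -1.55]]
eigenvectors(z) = [[0.95+0.00j, (-0.12+0.1j), -0.12-0.10j], [(-0.03+0j), (-0.24+0.57j), -0.24-0.57j], [0.31+0.00j, (-0.77+0j), (-0.77-0j)]]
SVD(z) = [[0.19,0.1,-0.98], [0.83,0.52,0.21], [0.53,-0.85,0.02]] @ diag([3.1708490349830853, 2.0100371117955826, 0.44717692980666823]) @ [[-0.1,-0.99,0.05], [-0.26,0.08,0.96], [0.96,-0.08,0.27]]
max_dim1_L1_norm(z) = 4.14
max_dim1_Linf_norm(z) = 2.53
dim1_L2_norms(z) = [0.78, 2.82, 2.39]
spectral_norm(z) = 3.17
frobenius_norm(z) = 3.78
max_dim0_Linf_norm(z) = 2.53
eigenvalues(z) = [(-0.48+0j), (-2.06+1.29j), (-2.06-1.29j)]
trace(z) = -4.61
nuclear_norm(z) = 5.63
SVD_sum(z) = [[-0.06, -0.61, 0.03], [-0.26, -2.6, 0.14], [-0.17, -1.67, 0.09]] + [[-0.05, 0.01, 0.19], [-0.27, 0.08, 1.01], [0.45, -0.13, -1.64]] + [[-0.42, 0.04, -0.12],  [0.09, -0.01, 0.03],  [0.01, -0.0, 0.00]]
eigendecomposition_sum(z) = [[(-0.49+0j), 0.09-0.00j, (0.05-0j)], [(0.02-0j), (-0+0j), -0.00+0.00j], [(-0.16+0j), (0.03-0j), (0.02-0j)]] + [[-0.02-0.10j, -0.32-0.09j, (0.02+0.29j)],[(-0.23-0.29j), (-1.26+0.26j), 0.59+0.93j],[0.22-0.40j, (-0.91-1.32j), -0.78+1.12j]] + [[(-0.02+0.1j), -0.32+0.09j, 0.02-0.29j],[-0.23+0.29j, -1.26-0.26j, 0.59-0.93j],[(0.22+0.4j), (-0.91+1.32j), (-0.78-1.12j)]]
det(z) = -2.85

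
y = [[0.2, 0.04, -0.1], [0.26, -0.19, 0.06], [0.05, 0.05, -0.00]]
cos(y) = [[0.98, 0.00, 0.01],[-0.0, 0.98, 0.02],[-0.01, 0.0, 1.0]]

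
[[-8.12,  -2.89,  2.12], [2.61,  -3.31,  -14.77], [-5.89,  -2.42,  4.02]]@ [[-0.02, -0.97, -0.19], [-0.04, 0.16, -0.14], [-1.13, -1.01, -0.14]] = [[-2.12, 5.27, 1.65], [16.77, 11.86, 2.04], [-4.33, 1.27, 0.9]]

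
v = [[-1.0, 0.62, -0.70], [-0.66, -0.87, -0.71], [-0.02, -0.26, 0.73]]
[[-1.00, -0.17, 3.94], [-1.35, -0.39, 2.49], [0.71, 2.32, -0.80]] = v@[[0.43, -2.15, -3.01], [0.33, -0.36, 0.29], [1.1, 2.99, -1.07]]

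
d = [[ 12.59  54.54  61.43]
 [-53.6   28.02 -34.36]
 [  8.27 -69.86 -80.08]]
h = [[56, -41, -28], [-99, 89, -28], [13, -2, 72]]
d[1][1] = 28.02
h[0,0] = 56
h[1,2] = -28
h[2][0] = 13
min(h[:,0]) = -99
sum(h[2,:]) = 83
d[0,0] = 12.59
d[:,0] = [12.59, -53.6, 8.27]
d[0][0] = 12.59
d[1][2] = -34.36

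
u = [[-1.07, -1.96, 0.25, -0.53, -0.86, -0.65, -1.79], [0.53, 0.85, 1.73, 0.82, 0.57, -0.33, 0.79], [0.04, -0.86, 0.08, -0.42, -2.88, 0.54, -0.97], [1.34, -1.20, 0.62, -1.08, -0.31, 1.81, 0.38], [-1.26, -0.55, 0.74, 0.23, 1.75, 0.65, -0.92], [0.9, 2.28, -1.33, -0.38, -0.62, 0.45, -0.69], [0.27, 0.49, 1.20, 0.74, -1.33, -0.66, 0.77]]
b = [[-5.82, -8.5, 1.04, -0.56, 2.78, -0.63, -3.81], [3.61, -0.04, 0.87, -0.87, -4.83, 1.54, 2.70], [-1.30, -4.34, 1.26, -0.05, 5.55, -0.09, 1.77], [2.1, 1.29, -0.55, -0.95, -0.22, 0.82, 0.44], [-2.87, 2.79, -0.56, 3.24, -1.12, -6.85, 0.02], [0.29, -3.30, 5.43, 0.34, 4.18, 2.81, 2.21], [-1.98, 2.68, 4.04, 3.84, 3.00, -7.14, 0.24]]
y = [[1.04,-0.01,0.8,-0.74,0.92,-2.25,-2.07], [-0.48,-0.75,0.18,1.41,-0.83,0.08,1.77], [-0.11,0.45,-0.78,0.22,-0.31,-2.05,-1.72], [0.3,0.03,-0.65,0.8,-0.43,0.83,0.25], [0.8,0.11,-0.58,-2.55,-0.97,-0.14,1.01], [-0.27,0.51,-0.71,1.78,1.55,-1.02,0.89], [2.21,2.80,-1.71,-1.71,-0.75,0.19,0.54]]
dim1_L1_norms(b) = [23.14, 14.46, 14.36, 6.37, 17.45, 18.56, 22.92]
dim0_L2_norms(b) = [8.08, 10.89, 7.06, 5.23, 9.47, 10.45, 5.48]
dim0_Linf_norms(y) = [2.21, 2.8, 1.71, 2.55, 1.55, 2.25, 2.07]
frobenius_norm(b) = 22.14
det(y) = -162.65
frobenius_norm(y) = 8.15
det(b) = -2619.17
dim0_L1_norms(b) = [17.97, 22.94, 13.75, 9.85, 21.68, 19.88, 11.19]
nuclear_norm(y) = 18.32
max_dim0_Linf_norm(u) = 2.88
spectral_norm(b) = 14.43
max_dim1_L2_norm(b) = 11.41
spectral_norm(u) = 4.35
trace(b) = -3.62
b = y @ u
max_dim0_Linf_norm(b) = 8.5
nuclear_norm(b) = 45.50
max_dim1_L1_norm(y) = 9.91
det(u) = 16.90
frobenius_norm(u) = 7.42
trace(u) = 1.75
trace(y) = -1.14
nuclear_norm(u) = 16.69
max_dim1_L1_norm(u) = 7.11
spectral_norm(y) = 5.19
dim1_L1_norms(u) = [7.11, 5.62, 5.79, 6.74, 6.1, 6.65, 5.46]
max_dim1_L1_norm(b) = 23.14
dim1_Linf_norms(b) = [8.5, 4.83, 5.55, 2.1, 6.85, 5.43, 7.14]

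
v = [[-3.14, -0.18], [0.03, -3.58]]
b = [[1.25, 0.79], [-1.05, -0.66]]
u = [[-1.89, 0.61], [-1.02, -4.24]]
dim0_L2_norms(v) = [3.14, 3.58]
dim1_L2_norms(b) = [1.48, 1.24]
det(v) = 11.25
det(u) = 8.64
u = b + v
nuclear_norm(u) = 6.34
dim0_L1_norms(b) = [2.3, 1.45]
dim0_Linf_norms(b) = [1.25, 0.79]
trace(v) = -6.72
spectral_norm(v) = 3.59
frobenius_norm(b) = 1.93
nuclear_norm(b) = 1.93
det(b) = 0.00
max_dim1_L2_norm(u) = 4.36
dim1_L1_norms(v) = [3.32, 3.61]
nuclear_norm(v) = 6.72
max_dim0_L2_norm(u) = 4.28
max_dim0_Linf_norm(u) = 4.24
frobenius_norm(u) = 4.79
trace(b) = 0.59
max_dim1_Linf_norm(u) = 4.24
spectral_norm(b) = 1.93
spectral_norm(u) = 4.36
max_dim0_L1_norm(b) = 2.3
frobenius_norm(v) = 4.77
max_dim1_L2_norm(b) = 1.48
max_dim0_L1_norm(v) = 3.76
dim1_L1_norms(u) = [2.5, 5.26]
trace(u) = -6.13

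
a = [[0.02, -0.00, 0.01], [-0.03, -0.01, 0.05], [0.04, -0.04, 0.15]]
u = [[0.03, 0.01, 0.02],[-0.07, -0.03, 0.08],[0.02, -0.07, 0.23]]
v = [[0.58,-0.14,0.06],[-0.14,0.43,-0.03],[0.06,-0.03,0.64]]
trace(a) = 0.16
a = u @ v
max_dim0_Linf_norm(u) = 0.23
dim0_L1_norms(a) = [0.09, 0.05, 0.21]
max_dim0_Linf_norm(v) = 0.64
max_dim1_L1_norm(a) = 0.23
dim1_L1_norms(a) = [0.03, 0.09, 0.23]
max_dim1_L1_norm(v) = 0.78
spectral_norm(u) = 0.26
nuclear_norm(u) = 0.35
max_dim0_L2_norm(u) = 0.24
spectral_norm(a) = 0.17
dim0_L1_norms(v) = [0.78, 0.6, 0.73]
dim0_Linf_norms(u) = [0.07, 0.07, 0.23]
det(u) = 0.00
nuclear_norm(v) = 1.65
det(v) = 0.15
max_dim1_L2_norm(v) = 0.64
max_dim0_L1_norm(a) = 0.21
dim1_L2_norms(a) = [0.02, 0.06, 0.16]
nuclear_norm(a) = 0.21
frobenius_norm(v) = 0.99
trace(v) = 1.65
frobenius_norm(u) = 0.27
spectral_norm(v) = 0.72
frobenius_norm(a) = 0.17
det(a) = 0.00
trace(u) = 0.23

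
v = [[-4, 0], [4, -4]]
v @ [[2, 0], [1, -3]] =[[-8, 0], [4, 12]]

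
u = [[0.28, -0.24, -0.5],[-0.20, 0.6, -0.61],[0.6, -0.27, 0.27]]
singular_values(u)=[1.05, 0.67, 0.32]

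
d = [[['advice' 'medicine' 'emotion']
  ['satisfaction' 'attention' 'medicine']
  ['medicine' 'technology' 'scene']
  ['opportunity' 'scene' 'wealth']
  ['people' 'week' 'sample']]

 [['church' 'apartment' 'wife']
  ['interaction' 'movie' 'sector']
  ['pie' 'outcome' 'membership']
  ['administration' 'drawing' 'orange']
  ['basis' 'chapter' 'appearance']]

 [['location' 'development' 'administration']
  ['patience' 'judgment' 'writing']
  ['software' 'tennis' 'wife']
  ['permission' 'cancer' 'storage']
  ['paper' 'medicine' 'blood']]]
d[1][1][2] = 'sector'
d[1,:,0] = ['church', 'interaction', 'pie', 'administration', 'basis']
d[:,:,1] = [['medicine', 'attention', 'technology', 'scene', 'week'], ['apartment', 'movie', 'outcome', 'drawing', 'chapter'], ['development', 'judgment', 'tennis', 'cancer', 'medicine']]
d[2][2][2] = 'wife'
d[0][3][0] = 'opportunity'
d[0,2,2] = 'scene'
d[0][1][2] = 'medicine'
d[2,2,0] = 'software'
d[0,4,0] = 'people'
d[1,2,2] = 'membership'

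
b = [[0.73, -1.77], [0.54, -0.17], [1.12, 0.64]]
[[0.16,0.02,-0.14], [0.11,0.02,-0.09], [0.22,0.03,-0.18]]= b @ [[0.2, 0.03, -0.17], [-0.01, -0.0, 0.01]]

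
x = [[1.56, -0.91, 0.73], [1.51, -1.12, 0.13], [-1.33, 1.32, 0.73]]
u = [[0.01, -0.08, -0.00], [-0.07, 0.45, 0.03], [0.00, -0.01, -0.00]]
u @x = [[-0.11, 0.08, -0.00], [0.53, -0.40, 0.03], [-0.02, 0.01, -0.00]]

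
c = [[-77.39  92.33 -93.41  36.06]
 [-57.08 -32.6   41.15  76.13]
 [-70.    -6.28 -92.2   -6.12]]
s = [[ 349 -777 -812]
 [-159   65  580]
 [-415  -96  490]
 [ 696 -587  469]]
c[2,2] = -92.2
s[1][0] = -159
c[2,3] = -6.12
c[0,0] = -77.39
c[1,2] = 41.15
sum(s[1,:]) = 486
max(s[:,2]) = 580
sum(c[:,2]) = -144.46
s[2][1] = -96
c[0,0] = -77.39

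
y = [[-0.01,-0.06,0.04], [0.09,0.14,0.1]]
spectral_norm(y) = 0.20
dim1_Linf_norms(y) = [0.06, 0.14]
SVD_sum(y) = [[-0.01, -0.02, -0.01], [0.09, 0.15, 0.09]] + [[0.0, -0.04, 0.05], [0.0, -0.01, 0.01]]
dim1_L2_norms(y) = [0.07, 0.19]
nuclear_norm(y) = 0.26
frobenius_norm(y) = 0.21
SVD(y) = [[-0.16,  0.99],  [0.99,  0.16]] @ diag([0.19632865455229007, 0.0667462313669285]) @ [[0.46, 0.75, 0.47], [0.06, -0.56, 0.83]]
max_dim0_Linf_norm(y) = 0.14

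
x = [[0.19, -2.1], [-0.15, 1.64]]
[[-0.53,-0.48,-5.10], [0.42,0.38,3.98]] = x @ [[-5.23,-3.41,-1.07], [-0.22,-0.08,2.33]]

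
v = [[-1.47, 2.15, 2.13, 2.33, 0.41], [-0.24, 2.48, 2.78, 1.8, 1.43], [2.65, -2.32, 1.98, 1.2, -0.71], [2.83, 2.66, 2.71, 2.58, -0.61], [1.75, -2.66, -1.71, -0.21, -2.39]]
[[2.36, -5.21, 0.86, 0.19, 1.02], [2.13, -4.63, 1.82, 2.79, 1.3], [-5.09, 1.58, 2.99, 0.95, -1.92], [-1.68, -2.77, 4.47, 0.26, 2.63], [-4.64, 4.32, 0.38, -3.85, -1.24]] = v@[[-0.89, 0.76, 0.77, 0.23, 0.22], [0.8, -0.65, 0.09, -0.09, 0.97], [-0.09, -0.64, 0.31, 1.01, -0.15], [-0.29, -0.57, 0.48, -0.83, -0.13], [0.49, -0.02, 0.04, 1.23, -0.28]]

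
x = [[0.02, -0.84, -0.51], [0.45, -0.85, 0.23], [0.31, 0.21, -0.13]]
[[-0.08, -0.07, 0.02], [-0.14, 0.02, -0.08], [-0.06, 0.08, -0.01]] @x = [[-0.03, 0.13, 0.02], [-0.02, 0.08, 0.09], [0.03, -0.02, 0.05]]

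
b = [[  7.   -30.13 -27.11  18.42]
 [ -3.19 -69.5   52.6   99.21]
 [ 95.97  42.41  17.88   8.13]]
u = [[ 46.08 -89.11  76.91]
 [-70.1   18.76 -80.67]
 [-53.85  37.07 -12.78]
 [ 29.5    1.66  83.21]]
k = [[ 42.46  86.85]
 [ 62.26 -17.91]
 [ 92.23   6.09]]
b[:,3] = [18.42, 99.21, 8.13]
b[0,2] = -27.11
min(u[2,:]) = -53.85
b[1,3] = 99.21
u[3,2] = 83.21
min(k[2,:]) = 6.09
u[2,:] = [-53.85, 37.07, -12.78]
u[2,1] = 37.07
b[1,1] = -69.5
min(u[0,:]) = -89.11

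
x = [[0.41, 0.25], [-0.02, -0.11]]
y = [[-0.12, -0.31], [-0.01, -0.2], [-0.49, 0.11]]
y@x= [[-0.04,0.00],[-0.00,0.02],[-0.2,-0.13]]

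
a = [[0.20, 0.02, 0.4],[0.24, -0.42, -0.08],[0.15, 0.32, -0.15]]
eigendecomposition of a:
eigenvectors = [[(0.89+0j), (0.38+0.17j), (0.38-0.17j)], [(0.23+0j), (0.29-0.56j), (0.29+0.56j)], [(0.39+0j), (-0.66+0j), -0.66-0.00j]]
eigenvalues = [(0.38+0j), (-0.38+0.23j), (-0.38-0.23j)]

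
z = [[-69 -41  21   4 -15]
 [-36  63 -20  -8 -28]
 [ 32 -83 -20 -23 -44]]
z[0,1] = -41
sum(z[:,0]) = -73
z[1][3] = -8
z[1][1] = 63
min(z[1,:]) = -36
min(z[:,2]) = -20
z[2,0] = 32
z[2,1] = -83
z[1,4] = -28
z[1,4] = -28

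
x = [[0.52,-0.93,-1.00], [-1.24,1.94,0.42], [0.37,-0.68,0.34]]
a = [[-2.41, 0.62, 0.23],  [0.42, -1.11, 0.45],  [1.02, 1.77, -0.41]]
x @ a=[[-2.66, -0.42, 0.11], [4.23, -2.18, 0.42], [-0.83, 1.59, -0.36]]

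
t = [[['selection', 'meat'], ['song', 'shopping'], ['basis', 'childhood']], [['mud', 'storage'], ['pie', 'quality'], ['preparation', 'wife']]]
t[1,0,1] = 'storage'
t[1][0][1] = 'storage'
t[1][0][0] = 'mud'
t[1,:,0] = ['mud', 'pie', 'preparation']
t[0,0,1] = 'meat'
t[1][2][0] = 'preparation'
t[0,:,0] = ['selection', 'song', 'basis']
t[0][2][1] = 'childhood'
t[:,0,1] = ['meat', 'storage']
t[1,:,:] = [['mud', 'storage'], ['pie', 'quality'], ['preparation', 'wife']]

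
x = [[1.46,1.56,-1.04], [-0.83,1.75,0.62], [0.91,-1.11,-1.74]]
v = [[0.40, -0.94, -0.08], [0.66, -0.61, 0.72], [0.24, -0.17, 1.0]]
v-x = [[-1.06, -2.5, 0.96], [1.49, -2.36, 0.10], [-0.67, 0.94, 2.74]]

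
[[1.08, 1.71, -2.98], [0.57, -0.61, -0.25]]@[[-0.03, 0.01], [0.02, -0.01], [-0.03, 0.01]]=[[0.09,-0.04], [-0.02,0.01]]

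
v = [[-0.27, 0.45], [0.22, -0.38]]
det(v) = 0.00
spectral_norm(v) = 0.68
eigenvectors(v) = [[0.86, -0.77], [0.51, 0.64]]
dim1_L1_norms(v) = [0.72, 0.6]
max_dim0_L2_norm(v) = 0.59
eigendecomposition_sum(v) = [[-0.00, -0.00],[-0.0, -0.00]] + [[-0.27, 0.45], [0.22, -0.38]]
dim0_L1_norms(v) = [0.49, 0.83]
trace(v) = -0.65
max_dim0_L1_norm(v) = 0.83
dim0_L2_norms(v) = [0.35, 0.59]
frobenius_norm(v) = 0.68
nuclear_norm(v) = 0.69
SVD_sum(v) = [[-0.27, 0.45],[0.22, -0.38]] + [[-0.00, -0.00], [-0.0, -0.00]]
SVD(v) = [[-0.77, 0.64], [0.64, 0.77]] @ diag([0.6842311874541233, 0.005261379583404866]) @ [[0.51, -0.86], [-0.86, -0.51]]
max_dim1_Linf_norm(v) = 0.45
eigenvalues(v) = [-0.01, -0.64]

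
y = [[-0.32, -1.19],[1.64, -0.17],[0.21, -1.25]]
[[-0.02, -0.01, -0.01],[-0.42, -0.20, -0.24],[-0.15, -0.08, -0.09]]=y @ [[-0.25, -0.12, -0.14], [0.08, 0.04, 0.05]]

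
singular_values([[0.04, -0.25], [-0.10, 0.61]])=[0.67, 0.0]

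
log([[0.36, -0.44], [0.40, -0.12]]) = [[-0.15,-1.58], [1.44,-1.87]]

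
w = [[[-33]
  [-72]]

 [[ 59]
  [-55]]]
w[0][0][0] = -33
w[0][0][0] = -33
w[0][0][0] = -33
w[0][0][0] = -33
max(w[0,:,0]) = -33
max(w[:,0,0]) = 59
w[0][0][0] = -33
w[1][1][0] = -55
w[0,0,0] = -33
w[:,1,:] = [[-72], [-55]]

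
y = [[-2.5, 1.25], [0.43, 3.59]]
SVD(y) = [[0.44, 0.9], [0.9, -0.44]] @ diag([3.840738614000614, 2.476737147725742]) @ [[-0.19, 0.98], [-0.98, -0.19]]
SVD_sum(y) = [[-0.32, 1.67], [-0.64, 3.39]] + [[-2.18, -0.42], [1.07, 0.2]]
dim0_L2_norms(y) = [2.54, 3.8]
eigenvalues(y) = [-2.59, 3.68]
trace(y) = 1.09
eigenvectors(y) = [[-1.00, -0.20], [0.07, -0.98]]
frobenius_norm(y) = 4.57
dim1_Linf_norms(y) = [2.5, 3.59]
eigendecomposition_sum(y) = [[-2.55, 0.52], [0.18, -0.04]] + [[0.05, 0.73],[0.25, 3.63]]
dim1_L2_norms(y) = [2.8, 3.62]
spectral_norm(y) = 3.84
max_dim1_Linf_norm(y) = 3.59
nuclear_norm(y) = 6.32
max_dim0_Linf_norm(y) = 3.59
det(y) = -9.51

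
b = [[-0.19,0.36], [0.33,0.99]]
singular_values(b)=[1.08, 0.28]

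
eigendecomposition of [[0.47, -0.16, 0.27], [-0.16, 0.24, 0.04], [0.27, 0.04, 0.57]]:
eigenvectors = [[-0.66, 0.58, -0.48],[0.14, 0.72, 0.68],[-0.74, -0.39, 0.55]]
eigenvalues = [0.8, 0.09, 0.39]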